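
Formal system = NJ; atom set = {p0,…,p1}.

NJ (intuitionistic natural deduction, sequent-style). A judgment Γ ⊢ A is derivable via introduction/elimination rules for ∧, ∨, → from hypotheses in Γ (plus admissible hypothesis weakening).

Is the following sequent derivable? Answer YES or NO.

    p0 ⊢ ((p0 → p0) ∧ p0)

Derivation (root first):
[∧I] p0 ⊢ ((p0 → p0) ∧ p0)
  [→I]  ⊢ (p0 → p0)
    [Ax] p0 ⊢ p0
  [Ax] p0 ⊢ p0

Result: YES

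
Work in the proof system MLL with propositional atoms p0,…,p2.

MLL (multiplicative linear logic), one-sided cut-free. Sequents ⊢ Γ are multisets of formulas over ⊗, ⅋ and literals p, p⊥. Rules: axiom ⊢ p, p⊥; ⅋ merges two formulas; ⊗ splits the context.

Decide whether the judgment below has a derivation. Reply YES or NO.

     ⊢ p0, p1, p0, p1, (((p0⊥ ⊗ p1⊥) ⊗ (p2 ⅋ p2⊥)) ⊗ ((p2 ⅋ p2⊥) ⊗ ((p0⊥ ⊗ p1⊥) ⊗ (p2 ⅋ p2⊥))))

Derivation (root first):
[⊗]  ⊢ p0, p1, p0, p1, (((p0⊥ ⊗ p1⊥) ⊗ (p2 ⅋ p2⊥)) ⊗ ((p2 ⅋ p2⊥) ⊗ ((p0⊥ ⊗ p1⊥) ⊗ (p2 ⅋ p2⊥))))
  [⊗]  ⊢ p0, p1, ((p0⊥ ⊗ p1⊥) ⊗ (p2 ⅋ p2⊥))
    [⊗]  ⊢ p0, p1, (p0⊥ ⊗ p1⊥)
      [Ax]  ⊢ p0, p0⊥
      [Ax]  ⊢ p1, p1⊥
    [⅋]  ⊢ (p2 ⅋ p2⊥)
      [Ax]  ⊢ p2, p2⊥
  [⊗]  ⊢ p0, p1, ((p2 ⅋ p2⊥) ⊗ ((p0⊥ ⊗ p1⊥) ⊗ (p2 ⅋ p2⊥)))
    [⅋]  ⊢ (p2 ⅋ p2⊥)
      [Ax]  ⊢ p2, p2⊥
    [⊗]  ⊢ p0, p1, ((p0⊥ ⊗ p1⊥) ⊗ (p2 ⅋ p2⊥))
      [⊗]  ⊢ p0, p1, (p0⊥ ⊗ p1⊥)
        [Ax]  ⊢ p0, p0⊥
        [Ax]  ⊢ p1, p1⊥
      [⅋]  ⊢ (p2 ⅋ p2⊥)
        [Ax]  ⊢ p2, p2⊥

Result: YES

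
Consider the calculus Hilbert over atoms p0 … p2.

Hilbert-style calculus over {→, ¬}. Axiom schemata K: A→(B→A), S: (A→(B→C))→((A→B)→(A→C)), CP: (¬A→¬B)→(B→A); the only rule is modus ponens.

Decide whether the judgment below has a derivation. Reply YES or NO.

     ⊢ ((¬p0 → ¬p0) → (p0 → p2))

Search for a countermodel by truth-table:
  v=000: Γ:[] Δ:[((¬p0 → ¬p0) → (p0 → p2))=T] refutes=False
  v=001: Γ:[] Δ:[((¬p0 → ¬p0) → (p0 → p2))=T] refutes=False
  v=010: Γ:[] Δ:[((¬p0 → ¬p0) → (p0 → p2))=T] refutes=False
  v=011: Γ:[] Δ:[((¬p0 → ¬p0) → (p0 → p2))=T] refutes=False
  v=100: Γ:[] Δ:[((¬p0 → ¬p0) → (p0 → p2))=F] refutes=True  ← countermodel

Result: NO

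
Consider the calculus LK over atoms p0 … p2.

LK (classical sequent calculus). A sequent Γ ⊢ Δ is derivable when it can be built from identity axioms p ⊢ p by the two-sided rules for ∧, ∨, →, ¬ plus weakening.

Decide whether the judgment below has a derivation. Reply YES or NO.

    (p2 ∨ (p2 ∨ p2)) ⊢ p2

Proof tree:
[∨L] (p2 ∨ (p2 ∨ p2)) ⊢ p2
  [Ax] p2 ⊢ p2
  [∨L] (p2 ∨ p2) ⊢ p2
    [Ax] p2 ⊢ p2
    [Ax] p2 ⊢ p2

Result: YES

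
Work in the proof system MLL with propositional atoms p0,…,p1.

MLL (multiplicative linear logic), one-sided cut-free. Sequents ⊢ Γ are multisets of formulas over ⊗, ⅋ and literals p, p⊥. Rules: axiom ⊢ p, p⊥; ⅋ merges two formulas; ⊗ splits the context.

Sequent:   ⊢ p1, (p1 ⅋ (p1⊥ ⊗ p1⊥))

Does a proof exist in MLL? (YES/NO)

Derivation trace:
[⅋]  ⊢ p1, (p1 ⅋ (p1⊥ ⊗ p1⊥))
  [⊗]  ⊢ p1, p1, (p1⊥ ⊗ p1⊥)
    [Ax]  ⊢ p1, p1⊥
    [Ax]  ⊢ p1, p1⊥

Result: YES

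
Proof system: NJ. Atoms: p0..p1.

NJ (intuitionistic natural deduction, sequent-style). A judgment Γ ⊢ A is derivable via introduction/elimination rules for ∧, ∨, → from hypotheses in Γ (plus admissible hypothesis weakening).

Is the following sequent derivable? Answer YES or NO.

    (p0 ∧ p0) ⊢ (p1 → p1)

Derivation trace:
[Wk] (p0 ∧ p0) ⊢ (p1 → p1)
  [→I]  ⊢ (p1 → p1)
    [Ax] p1 ⊢ p1

Result: YES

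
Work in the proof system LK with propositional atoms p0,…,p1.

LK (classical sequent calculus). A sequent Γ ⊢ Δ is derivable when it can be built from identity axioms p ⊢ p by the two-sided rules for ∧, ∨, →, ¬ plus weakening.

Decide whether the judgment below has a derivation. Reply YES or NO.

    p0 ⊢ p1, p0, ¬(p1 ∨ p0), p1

Proof tree:
[WR] p0 ⊢ p1, p0, ¬(p1 ∨ p0), p1
  [WL] p0 ⊢ p1, p0, ¬(p1 ∨ p0)
    [¬R]  ⊢ p1, p0, ¬(p1 ∨ p0)
      [∨L] (p1 ∨ p0) ⊢ p1, p0
        [Ax] p1 ⊢ p1
        [Ax] p0 ⊢ p0

Result: YES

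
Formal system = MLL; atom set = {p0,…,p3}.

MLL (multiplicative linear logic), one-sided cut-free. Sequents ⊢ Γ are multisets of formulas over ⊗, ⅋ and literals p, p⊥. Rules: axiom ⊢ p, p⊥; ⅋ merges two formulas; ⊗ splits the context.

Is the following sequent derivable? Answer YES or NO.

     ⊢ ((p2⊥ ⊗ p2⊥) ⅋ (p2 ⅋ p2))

Derivation (root first):
[⅋]  ⊢ ((p2⊥ ⊗ p2⊥) ⅋ (p2 ⅋ p2))
  [⅋]  ⊢ (p2⊥ ⊗ p2⊥), (p2 ⅋ p2)
    [⊗]  ⊢ p2, p2, (p2⊥ ⊗ p2⊥)
      [Ax]  ⊢ p2, p2⊥
      [Ax]  ⊢ p2, p2⊥

Result: YES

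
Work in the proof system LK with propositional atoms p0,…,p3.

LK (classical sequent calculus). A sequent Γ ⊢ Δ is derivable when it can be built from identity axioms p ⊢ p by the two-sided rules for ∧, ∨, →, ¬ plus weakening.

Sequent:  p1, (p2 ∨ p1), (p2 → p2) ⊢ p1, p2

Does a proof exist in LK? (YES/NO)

Derivation trace:
[→L] p1, (p2 ∨ p1), (p2 → p2) ⊢ p1, p2
  [WL] (p2 ∨ p1), p1 ⊢ p1, p2
    [∨L] (p2 ∨ p1) ⊢ p1, p2
      [Ax] p2 ⊢ p2
      [Ax] p1 ⊢ p1
  [Ax] p2 ⊢ p2

Result: YES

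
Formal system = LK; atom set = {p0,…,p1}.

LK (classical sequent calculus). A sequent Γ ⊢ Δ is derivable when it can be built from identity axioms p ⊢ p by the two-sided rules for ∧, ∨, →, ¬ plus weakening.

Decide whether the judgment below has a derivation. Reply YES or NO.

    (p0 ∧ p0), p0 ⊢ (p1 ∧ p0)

Search for a countermodel by truth-table:
  v=00: Γ:[(p0 ∧ p0)=F, p0=F] Δ:[(p1 ∧ p0)=F] refutes=False
  v=01: Γ:[(p0 ∧ p0)=F, p0=F] Δ:[(p1 ∧ p0)=F] refutes=False
  v=10: Γ:[(p0 ∧ p0)=T, p0=T] Δ:[(p1 ∧ p0)=F] refutes=True  ← countermodel

Result: NO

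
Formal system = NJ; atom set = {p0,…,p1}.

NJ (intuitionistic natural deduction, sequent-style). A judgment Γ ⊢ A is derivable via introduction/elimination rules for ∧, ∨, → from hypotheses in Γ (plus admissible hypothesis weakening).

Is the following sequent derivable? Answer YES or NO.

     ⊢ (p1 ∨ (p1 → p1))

Derivation trace:
[∨I₂]  ⊢ (p1 ∨ (p1 → p1))
  [→I]  ⊢ (p1 → p1)
    [Ax] p1 ⊢ p1

Result: YES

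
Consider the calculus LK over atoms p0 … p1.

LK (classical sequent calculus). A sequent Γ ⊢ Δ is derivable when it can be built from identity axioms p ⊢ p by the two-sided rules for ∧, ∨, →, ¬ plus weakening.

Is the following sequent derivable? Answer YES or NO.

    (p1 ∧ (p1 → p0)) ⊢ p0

Derivation (root first):
[∧L] (p1 ∧ (p1 → p0)) ⊢ p0
  [→L] p1, (p1 → p0) ⊢ p0
    [Ax] p1 ⊢ p1
    [Ax] p0 ⊢ p0

Result: YES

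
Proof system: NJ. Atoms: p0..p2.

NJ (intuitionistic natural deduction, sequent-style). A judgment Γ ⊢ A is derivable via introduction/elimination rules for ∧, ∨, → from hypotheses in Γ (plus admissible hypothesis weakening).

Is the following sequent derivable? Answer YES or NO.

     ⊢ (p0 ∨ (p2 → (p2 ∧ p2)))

Derivation (root first):
[∨I₂]  ⊢ (p0 ∨ (p2 → (p2 ∧ p2)))
  [→I]  ⊢ (p2 → (p2 ∧ p2))
    [∧I] p2 ⊢ (p2 ∧ p2)
      [Ax] p2 ⊢ p2
      [Ax] p2 ⊢ p2

Result: YES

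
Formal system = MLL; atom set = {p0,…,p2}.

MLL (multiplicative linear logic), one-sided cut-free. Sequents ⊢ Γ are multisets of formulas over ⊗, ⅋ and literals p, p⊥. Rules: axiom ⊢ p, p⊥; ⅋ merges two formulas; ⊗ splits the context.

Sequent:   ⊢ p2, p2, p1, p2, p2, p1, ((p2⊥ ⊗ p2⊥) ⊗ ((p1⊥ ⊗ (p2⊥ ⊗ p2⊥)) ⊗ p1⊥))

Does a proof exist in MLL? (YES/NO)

Proof tree:
[⊗]  ⊢ p2, p2, p1, p2, p2, p1, ((p2⊥ ⊗ p2⊥) ⊗ ((p1⊥ ⊗ (p2⊥ ⊗ p2⊥)) ⊗ p1⊥))
  [⊗]  ⊢ p2, p2, (p2⊥ ⊗ p2⊥)
    [Ax]  ⊢ p2, p2⊥
    [Ax]  ⊢ p2, p2⊥
  [⊗]  ⊢ p1, p2, p2, p1, ((p1⊥ ⊗ (p2⊥ ⊗ p2⊥)) ⊗ p1⊥)
    [⊗]  ⊢ p1, p2, p2, (p1⊥ ⊗ (p2⊥ ⊗ p2⊥))
      [Ax]  ⊢ p1, p1⊥
      [⊗]  ⊢ p2, p2, (p2⊥ ⊗ p2⊥)
        [Ax]  ⊢ p2, p2⊥
        [Ax]  ⊢ p2, p2⊥
    [Ax]  ⊢ p1, p1⊥

Result: YES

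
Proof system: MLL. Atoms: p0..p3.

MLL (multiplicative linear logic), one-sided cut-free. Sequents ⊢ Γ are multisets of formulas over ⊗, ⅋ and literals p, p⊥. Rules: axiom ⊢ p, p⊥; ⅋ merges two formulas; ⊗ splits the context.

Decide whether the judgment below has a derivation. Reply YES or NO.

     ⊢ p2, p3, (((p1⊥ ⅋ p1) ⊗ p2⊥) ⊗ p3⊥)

Proof tree:
[⊗]  ⊢ p2, p3, (((p1⊥ ⅋ p1) ⊗ p2⊥) ⊗ p3⊥)
  [⊗]  ⊢ p2, ((p1⊥ ⅋ p1) ⊗ p2⊥)
    [⅋]  ⊢ (p1⊥ ⅋ p1)
      [Ax]  ⊢ p1, p1⊥
    [Ax]  ⊢ p2, p2⊥
  [Ax]  ⊢ p3, p3⊥

Result: YES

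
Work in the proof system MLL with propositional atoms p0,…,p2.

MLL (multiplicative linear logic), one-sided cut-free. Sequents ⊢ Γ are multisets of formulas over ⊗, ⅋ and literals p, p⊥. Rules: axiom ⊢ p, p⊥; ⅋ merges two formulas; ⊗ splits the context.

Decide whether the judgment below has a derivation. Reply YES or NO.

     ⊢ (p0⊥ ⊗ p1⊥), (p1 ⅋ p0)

Derivation trace:
[⅋]  ⊢ (p0⊥ ⊗ p1⊥), (p1 ⅋ p0)
  [⊗]  ⊢ p0, p1, (p0⊥ ⊗ p1⊥)
    [Ax]  ⊢ p0, p0⊥
    [Ax]  ⊢ p1, p1⊥

Result: YES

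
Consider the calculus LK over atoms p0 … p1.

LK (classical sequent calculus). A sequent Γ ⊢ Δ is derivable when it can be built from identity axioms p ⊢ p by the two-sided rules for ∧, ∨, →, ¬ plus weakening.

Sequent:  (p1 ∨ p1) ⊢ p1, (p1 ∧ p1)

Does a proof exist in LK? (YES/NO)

Derivation (root first):
[∨L] (p1 ∨ p1) ⊢ p1, (p1 ∧ p1)
  [∧R] p1 ⊢ (p1 ∧ p1)
    [Ax] p1 ⊢ p1
    [Ax] p1 ⊢ p1
  [Ax] p1 ⊢ p1

Result: YES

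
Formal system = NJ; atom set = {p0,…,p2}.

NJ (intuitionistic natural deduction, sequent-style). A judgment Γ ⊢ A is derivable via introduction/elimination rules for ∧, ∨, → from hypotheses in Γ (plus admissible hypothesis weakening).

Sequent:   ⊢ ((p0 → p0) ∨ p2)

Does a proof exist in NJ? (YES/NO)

Derivation (root first):
[∨I₁]  ⊢ ((p0 → p0) ∨ p2)
  [→I]  ⊢ (p0 → p0)
    [Ax] p0 ⊢ p0

Result: YES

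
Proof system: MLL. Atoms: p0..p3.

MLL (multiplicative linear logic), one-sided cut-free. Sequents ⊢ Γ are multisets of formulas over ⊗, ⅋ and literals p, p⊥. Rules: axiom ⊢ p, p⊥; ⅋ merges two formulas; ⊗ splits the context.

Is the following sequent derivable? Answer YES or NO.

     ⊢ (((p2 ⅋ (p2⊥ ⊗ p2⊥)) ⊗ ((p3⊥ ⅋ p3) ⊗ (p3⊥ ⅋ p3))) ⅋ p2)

Proof tree:
[⅋]  ⊢ (((p2 ⅋ (p2⊥ ⊗ p2⊥)) ⊗ ((p3⊥ ⅋ p3) ⊗ (p3⊥ ⅋ p3))) ⅋ p2)
  [⊗]  ⊢ p2, ((p2 ⅋ (p2⊥ ⊗ p2⊥)) ⊗ ((p3⊥ ⅋ p3) ⊗ (p3⊥ ⅋ p3)))
    [⅋]  ⊢ p2, (p2 ⅋ (p2⊥ ⊗ p2⊥))
      [⊗]  ⊢ p2, p2, (p2⊥ ⊗ p2⊥)
        [Ax]  ⊢ p2, p2⊥
        [Ax]  ⊢ p2, p2⊥
    [⊗]  ⊢ ((p3⊥ ⅋ p3) ⊗ (p3⊥ ⅋ p3))
      [⅋]  ⊢ (p3⊥ ⅋ p3)
        [Ax]  ⊢ p3, p3⊥
      [⅋]  ⊢ (p3⊥ ⅋ p3)
        [Ax]  ⊢ p3, p3⊥

Result: YES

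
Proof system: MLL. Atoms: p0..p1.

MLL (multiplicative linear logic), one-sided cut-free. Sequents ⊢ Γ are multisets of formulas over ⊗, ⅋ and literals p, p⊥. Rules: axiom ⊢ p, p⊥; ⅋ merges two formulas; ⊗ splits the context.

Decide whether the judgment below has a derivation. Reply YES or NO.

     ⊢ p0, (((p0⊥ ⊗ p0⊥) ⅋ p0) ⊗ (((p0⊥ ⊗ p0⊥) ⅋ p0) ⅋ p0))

Proof tree:
[⊗]  ⊢ p0, (((p0⊥ ⊗ p0⊥) ⅋ p0) ⊗ (((p0⊥ ⊗ p0⊥) ⅋ p0) ⅋ p0))
  [⅋]  ⊢ p0, ((p0⊥ ⊗ p0⊥) ⅋ p0)
    [⊗]  ⊢ p0, p0, (p0⊥ ⊗ p0⊥)
      [Ax]  ⊢ p0, p0⊥
      [Ax]  ⊢ p0, p0⊥
  [⅋]  ⊢ (((p0⊥ ⊗ p0⊥) ⅋ p0) ⅋ p0)
    [⅋]  ⊢ p0, ((p0⊥ ⊗ p0⊥) ⅋ p0)
      [⊗]  ⊢ p0, p0, (p0⊥ ⊗ p0⊥)
        [Ax]  ⊢ p0, p0⊥
        [Ax]  ⊢ p0, p0⊥

Result: YES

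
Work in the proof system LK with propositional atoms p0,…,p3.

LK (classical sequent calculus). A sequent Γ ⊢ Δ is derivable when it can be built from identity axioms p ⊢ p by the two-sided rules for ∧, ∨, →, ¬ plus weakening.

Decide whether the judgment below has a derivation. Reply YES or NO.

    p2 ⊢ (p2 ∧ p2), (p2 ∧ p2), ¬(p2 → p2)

Derivation (root first):
[¬R] p2 ⊢ (p2 ∧ p2), (p2 ∧ p2), ¬(p2 → p2)
  [∧R] p2, (p2 → p2) ⊢ (p2 ∧ p2), (p2 ∧ p2)
    [WR] p2 ⊢ (p2 ∧ p2), p2
      [∧R] p2 ⊢ (p2 ∧ p2)
        [Ax] p2 ⊢ p2
        [Ax] p2 ⊢ p2
    [→L] p2, (p2 → p2) ⊢ p2
      [Ax] p2 ⊢ p2
      [Ax] p2 ⊢ p2

Result: YES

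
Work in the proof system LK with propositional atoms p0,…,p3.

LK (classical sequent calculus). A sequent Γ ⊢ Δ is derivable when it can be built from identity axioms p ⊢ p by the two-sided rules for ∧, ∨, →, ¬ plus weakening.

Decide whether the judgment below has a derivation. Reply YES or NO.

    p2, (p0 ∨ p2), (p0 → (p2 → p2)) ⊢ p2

Derivation (root first):
[→L] p2, (p0 ∨ p2), (p0 → (p2 → p2)) ⊢ p2
  [∨L] (p0 ∨ p2) ⊢ p2, p0
    [Ax] p0 ⊢ p0
    [Ax] p2 ⊢ p2
  [→L] p2, (p2 → p2) ⊢ p2
    [Ax] p2 ⊢ p2
    [Ax] p2 ⊢ p2

Result: YES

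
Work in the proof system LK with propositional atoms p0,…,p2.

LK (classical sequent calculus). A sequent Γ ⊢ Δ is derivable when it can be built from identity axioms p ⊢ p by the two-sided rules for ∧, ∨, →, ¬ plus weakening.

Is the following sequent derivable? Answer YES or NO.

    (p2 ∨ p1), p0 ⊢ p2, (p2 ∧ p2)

Enumerate valuations to refute Γ ⊢ Δ:
  v=000: Γ:[(p2 ∨ p1)=F, p0=F] Δ:[p2=F, (p2 ∧ p2)=F] refutes=False
  v=001: Γ:[(p2 ∨ p1)=T, p0=F] Δ:[p2=T, (p2 ∧ p2)=T] refutes=False
  v=010: Γ:[(p2 ∨ p1)=T, p0=F] Δ:[p2=F, (p2 ∧ p2)=F] refutes=False
  v=011: Γ:[(p2 ∨ p1)=T, p0=F] Δ:[p2=T, (p2 ∧ p2)=T] refutes=False
  v=100: Γ:[(p2 ∨ p1)=F, p0=T] Δ:[p2=F, (p2 ∧ p2)=F] refutes=False
  v=101: Γ:[(p2 ∨ p1)=T, p0=T] Δ:[p2=T, (p2 ∧ p2)=T] refutes=False
  v=110: Γ:[(p2 ∨ p1)=T, p0=T] Δ:[p2=F, (p2 ∧ p2)=F] refutes=True  ← countermodel

Result: NO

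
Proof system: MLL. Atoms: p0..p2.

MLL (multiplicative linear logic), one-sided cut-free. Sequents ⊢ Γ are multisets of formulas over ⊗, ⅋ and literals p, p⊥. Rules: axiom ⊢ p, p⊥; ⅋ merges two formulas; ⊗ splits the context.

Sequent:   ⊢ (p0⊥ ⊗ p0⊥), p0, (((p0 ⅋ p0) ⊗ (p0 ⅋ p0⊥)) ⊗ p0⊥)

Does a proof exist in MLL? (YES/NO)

Proof tree:
[⊗]  ⊢ (p0⊥ ⊗ p0⊥), p0, (((p0 ⅋ p0) ⊗ (p0 ⅋ p0⊥)) ⊗ p0⊥)
  [⊗]  ⊢ (p0⊥ ⊗ p0⊥), ((p0 ⅋ p0) ⊗ (p0 ⅋ p0⊥))
    [⅋]  ⊢ (p0⊥ ⊗ p0⊥), (p0 ⅋ p0)
      [⊗]  ⊢ p0, p0, (p0⊥ ⊗ p0⊥)
        [Ax]  ⊢ p0, p0⊥
        [Ax]  ⊢ p0, p0⊥
    [⅋]  ⊢ (p0 ⅋ p0⊥)
      [Ax]  ⊢ p0, p0⊥
  [Ax]  ⊢ p0, p0⊥

Result: YES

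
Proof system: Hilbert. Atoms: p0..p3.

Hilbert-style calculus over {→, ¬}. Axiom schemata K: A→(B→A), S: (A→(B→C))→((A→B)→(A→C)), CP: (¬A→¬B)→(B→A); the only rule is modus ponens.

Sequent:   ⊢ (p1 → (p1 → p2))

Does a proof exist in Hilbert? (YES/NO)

Enumerate valuations to refute Γ ⊢ Δ:
  v=0000: Γ:[] Δ:[(p1 → (p1 → p2))=T] refutes=False
  v=0001: Γ:[] Δ:[(p1 → (p1 → p2))=T] refutes=False
  v=0010: Γ:[] Δ:[(p1 → (p1 → p2))=T] refutes=False
  v=0011: Γ:[] Δ:[(p1 → (p1 → p2))=T] refutes=False
  v=0100: Γ:[] Δ:[(p1 → (p1 → p2))=F] refutes=True  ← countermodel

Result: NO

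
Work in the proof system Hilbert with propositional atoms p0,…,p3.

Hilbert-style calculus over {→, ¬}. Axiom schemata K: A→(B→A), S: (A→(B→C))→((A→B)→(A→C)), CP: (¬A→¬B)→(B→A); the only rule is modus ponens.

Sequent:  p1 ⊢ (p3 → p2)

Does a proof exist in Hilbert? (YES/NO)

Truth-table refutation:
  v=0000: Γ:[p1=F] Δ:[(p3 → p2)=T] refutes=False
  v=0001: Γ:[p1=F] Δ:[(p3 → p2)=F] refutes=False
  v=0010: Γ:[p1=F] Δ:[(p3 → p2)=T] refutes=False
  v=0011: Γ:[p1=F] Δ:[(p3 → p2)=T] refutes=False
  v=0100: Γ:[p1=T] Δ:[(p3 → p2)=T] refutes=False
  v=0101: Γ:[p1=T] Δ:[(p3 → p2)=F] refutes=True  ← countermodel

Result: NO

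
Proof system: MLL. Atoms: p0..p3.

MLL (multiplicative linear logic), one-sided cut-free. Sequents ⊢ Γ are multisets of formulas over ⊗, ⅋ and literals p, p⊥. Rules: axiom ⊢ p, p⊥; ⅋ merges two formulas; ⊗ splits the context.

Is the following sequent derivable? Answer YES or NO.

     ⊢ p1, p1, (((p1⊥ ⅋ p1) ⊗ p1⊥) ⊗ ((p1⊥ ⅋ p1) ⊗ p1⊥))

Derivation (root first):
[⊗]  ⊢ p1, p1, (((p1⊥ ⅋ p1) ⊗ p1⊥) ⊗ ((p1⊥ ⅋ p1) ⊗ p1⊥))
  [⊗]  ⊢ p1, ((p1⊥ ⅋ p1) ⊗ p1⊥)
    [⅋]  ⊢ (p1⊥ ⅋ p1)
      [Ax]  ⊢ p1, p1⊥
    [Ax]  ⊢ p1, p1⊥
  [⊗]  ⊢ p1, ((p1⊥ ⅋ p1) ⊗ p1⊥)
    [⅋]  ⊢ (p1⊥ ⅋ p1)
      [Ax]  ⊢ p1, p1⊥
    [Ax]  ⊢ p1, p1⊥

Result: YES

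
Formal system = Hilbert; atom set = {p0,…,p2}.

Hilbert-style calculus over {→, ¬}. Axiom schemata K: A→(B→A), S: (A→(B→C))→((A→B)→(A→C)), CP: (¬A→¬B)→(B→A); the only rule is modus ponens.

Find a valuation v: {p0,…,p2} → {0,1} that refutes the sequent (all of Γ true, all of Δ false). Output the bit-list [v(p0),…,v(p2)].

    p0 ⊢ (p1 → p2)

Enumerate valuations to refute Γ ⊢ Δ:
  v=000: Γ:[p0=F] Δ:[(p1 → p2)=T] refutes=False
  v=001: Γ:[p0=F] Δ:[(p1 → p2)=T] refutes=False
  v=010: Γ:[p0=F] Δ:[(p1 → p2)=F] refutes=False
  v=011: Γ:[p0=F] Δ:[(p1 → p2)=T] refutes=False
  v=100: Γ:[p0=T] Δ:[(p1 → p2)=T] refutes=False
  v=101: Γ:[p0=T] Δ:[(p1 → p2)=T] refutes=False
  v=110: Γ:[p0=T] Δ:[(p1 → p2)=F] refutes=True  ← countermodel

Result: [1, 1, 0]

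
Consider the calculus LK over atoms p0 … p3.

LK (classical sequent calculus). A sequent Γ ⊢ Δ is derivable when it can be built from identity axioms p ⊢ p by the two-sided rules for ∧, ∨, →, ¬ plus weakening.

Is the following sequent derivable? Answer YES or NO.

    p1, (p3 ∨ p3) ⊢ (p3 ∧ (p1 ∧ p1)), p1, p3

Derivation trace:
[∨L] p1, (p3 ∨ p3) ⊢ (p3 ∧ (p1 ∧ p1)), p1, p3
  [Ax] p3 ⊢ p3
  [∧R] p1, p3 ⊢ p1, (p3 ∧ (p1 ∧ p1))
    [Ax] p3 ⊢ p3
    [∧R] p1 ⊢ p1, (p1 ∧ p1)
      [Ax] p1 ⊢ p1
      [WR] p1 ⊢ p1, p1
        [Ax] p1 ⊢ p1

Result: YES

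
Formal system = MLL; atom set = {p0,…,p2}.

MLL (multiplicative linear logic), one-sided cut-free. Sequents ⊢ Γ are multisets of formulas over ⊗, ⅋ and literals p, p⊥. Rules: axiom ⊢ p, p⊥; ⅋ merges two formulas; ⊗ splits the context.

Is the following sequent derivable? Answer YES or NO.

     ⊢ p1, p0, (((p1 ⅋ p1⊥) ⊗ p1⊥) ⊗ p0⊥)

Derivation (root first):
[⊗]  ⊢ p1, p0, (((p1 ⅋ p1⊥) ⊗ p1⊥) ⊗ p0⊥)
  [⊗]  ⊢ p1, ((p1 ⅋ p1⊥) ⊗ p1⊥)
    [⅋]  ⊢ (p1 ⅋ p1⊥)
      [Ax]  ⊢ p1, p1⊥
    [Ax]  ⊢ p1, p1⊥
  [Ax]  ⊢ p0, p0⊥

Result: YES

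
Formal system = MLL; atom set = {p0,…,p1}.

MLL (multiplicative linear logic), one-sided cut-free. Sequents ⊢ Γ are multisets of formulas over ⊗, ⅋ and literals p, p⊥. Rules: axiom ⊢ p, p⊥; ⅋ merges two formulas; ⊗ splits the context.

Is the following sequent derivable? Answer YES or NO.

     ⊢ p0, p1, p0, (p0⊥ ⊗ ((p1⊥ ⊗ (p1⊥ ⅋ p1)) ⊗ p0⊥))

Derivation trace:
[⊗]  ⊢ p0, p1, p0, (p0⊥ ⊗ ((p1⊥ ⊗ (p1⊥ ⅋ p1)) ⊗ p0⊥))
  [Ax]  ⊢ p0, p0⊥
  [⊗]  ⊢ p1, p0, ((p1⊥ ⊗ (p1⊥ ⅋ p1)) ⊗ p0⊥)
    [⊗]  ⊢ p1, (p1⊥ ⊗ (p1⊥ ⅋ p1))
      [Ax]  ⊢ p1, p1⊥
      [⅋]  ⊢ (p1⊥ ⅋ p1)
        [Ax]  ⊢ p1, p1⊥
    [Ax]  ⊢ p0, p0⊥

Result: YES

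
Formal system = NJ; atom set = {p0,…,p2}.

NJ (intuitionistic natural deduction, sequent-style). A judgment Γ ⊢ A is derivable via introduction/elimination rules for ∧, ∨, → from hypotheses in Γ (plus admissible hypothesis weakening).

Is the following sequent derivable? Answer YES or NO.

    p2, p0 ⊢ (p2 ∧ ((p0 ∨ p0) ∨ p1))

Derivation trace:
[∧I] p2, p0 ⊢ (p2 ∧ ((p0 ∨ p0) ∨ p1))
  [Ax] p2 ⊢ p2
  [∨I₁] p0 ⊢ ((p0 ∨ p0) ∨ p1)
    [∨I₁] p0 ⊢ (p0 ∨ p0)
      [Ax] p0 ⊢ p0

Result: YES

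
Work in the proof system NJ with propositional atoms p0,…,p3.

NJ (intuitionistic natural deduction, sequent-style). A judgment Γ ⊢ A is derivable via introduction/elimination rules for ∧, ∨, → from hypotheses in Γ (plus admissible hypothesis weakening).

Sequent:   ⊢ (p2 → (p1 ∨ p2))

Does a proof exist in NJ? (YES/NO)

Proof tree:
[→I]  ⊢ (p2 → (p1 ∨ p2))
  [∨I₂] p2 ⊢ (p1 ∨ p2)
    [Ax] p2 ⊢ p2

Result: YES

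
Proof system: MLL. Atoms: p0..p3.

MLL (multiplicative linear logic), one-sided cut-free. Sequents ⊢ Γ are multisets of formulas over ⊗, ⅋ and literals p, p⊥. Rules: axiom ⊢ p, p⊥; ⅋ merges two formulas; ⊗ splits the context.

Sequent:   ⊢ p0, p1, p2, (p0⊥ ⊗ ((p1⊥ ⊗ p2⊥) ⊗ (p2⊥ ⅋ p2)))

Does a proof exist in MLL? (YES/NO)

Derivation trace:
[⊗]  ⊢ p0, p1, p2, (p0⊥ ⊗ ((p1⊥ ⊗ p2⊥) ⊗ (p2⊥ ⅋ p2)))
  [Ax]  ⊢ p0, p0⊥
  [⊗]  ⊢ p1, p2, ((p1⊥ ⊗ p2⊥) ⊗ (p2⊥ ⅋ p2))
    [⊗]  ⊢ p1, p2, (p1⊥ ⊗ p2⊥)
      [Ax]  ⊢ p1, p1⊥
      [Ax]  ⊢ p2, p2⊥
    [⅋]  ⊢ (p2⊥ ⅋ p2)
      [Ax]  ⊢ p2, p2⊥

Result: YES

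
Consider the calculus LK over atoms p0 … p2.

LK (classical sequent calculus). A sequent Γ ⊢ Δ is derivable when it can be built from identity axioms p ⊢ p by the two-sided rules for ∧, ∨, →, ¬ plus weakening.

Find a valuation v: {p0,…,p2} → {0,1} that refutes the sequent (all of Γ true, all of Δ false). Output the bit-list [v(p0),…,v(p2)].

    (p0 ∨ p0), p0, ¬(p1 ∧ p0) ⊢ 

Search for a countermodel by truth-table:
  v=000: Γ:[(p0 ∨ p0)=F, p0=F, ¬(p1 ∧ p0)=T] Δ:[] refutes=False
  v=001: Γ:[(p0 ∨ p0)=F, p0=F, ¬(p1 ∧ p0)=T] Δ:[] refutes=False
  v=010: Γ:[(p0 ∨ p0)=F, p0=F, ¬(p1 ∧ p0)=T] Δ:[] refutes=False
  v=011: Γ:[(p0 ∨ p0)=F, p0=F, ¬(p1 ∧ p0)=T] Δ:[] refutes=False
  v=100: Γ:[(p0 ∨ p0)=T, p0=T, ¬(p1 ∧ p0)=T] Δ:[] refutes=True  ← countermodel

Result: [1, 0, 0]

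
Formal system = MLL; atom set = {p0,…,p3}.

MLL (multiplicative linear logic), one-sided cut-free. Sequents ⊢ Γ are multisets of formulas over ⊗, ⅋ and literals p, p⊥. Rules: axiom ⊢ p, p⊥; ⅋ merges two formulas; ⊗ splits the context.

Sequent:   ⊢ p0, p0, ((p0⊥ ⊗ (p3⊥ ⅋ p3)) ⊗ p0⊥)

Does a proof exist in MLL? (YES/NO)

Proof tree:
[⊗]  ⊢ p0, p0, ((p0⊥ ⊗ (p3⊥ ⅋ p3)) ⊗ p0⊥)
  [⊗]  ⊢ p0, (p0⊥ ⊗ (p3⊥ ⅋ p3))
    [Ax]  ⊢ p0, p0⊥
    [⅋]  ⊢ (p3⊥ ⅋ p3)
      [Ax]  ⊢ p3, p3⊥
  [Ax]  ⊢ p0, p0⊥

Result: YES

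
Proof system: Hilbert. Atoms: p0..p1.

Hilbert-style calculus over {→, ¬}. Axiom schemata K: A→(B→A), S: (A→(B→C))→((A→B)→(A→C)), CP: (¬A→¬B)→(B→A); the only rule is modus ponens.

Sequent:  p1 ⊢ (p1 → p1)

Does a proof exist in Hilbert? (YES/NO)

Derivation trace:
[MP] p1 ⊢ (p1 → p1)
  [MP]  ⊢ ((p1 → p1) → (p1 → p1))
    [S]  ⊢ ((p1 → (p1 → p1)) → ((p1 → p1) → (p1 → p1)))
    [K]  ⊢ (p1 → (p1 → p1))
  [MP] p1 ⊢ (p1 → p1)
    [K]  ⊢ (p1 → (p1 → p1))
    [Hyp] p1 ⊢ p1

Result: YES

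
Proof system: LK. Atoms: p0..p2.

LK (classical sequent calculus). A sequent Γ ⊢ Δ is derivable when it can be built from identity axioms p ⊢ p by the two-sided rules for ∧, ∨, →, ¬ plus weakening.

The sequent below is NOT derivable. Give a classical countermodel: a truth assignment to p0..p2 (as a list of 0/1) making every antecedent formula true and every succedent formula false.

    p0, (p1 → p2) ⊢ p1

Search for a countermodel by truth-table:
  v=000: Γ:[p0=F, (p1 → p2)=T] Δ:[p1=F] refutes=False
  v=001: Γ:[p0=F, (p1 → p2)=T] Δ:[p1=F] refutes=False
  v=010: Γ:[p0=F, (p1 → p2)=F] Δ:[p1=T] refutes=False
  v=011: Γ:[p0=F, (p1 → p2)=T] Δ:[p1=T] refutes=False
  v=100: Γ:[p0=T, (p1 → p2)=T] Δ:[p1=F] refutes=True  ← countermodel

Result: [1, 0, 0]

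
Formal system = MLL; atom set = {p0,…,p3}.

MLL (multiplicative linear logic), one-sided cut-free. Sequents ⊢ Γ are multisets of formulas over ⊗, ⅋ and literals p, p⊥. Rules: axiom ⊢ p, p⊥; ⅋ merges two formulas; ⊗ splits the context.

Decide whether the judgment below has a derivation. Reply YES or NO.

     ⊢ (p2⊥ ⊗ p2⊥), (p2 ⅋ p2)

Proof tree:
[⅋]  ⊢ (p2⊥ ⊗ p2⊥), (p2 ⅋ p2)
  [⊗]  ⊢ p2, p2, (p2⊥ ⊗ p2⊥)
    [Ax]  ⊢ p2, p2⊥
    [Ax]  ⊢ p2, p2⊥

Result: YES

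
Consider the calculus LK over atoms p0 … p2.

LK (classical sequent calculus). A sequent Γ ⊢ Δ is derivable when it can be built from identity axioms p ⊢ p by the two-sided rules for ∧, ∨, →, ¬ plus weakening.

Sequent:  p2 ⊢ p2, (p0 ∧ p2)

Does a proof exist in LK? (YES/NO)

Derivation trace:
[∧R] p2 ⊢ p2, (p0 ∧ p2)
  [WR] p2 ⊢ p2, p0
    [Ax] p2 ⊢ p2
  [Ax] p2 ⊢ p2

Result: YES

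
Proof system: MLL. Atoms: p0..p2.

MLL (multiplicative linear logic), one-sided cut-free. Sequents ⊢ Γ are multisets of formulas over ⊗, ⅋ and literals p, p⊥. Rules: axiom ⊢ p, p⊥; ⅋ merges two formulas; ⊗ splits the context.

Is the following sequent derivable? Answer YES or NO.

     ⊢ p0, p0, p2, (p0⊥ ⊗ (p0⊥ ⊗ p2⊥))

Derivation trace:
[⊗]  ⊢ p0, p0, p2, (p0⊥ ⊗ (p0⊥ ⊗ p2⊥))
  [Ax]  ⊢ p0, p0⊥
  [⊗]  ⊢ p0, p2, (p0⊥ ⊗ p2⊥)
    [Ax]  ⊢ p0, p0⊥
    [Ax]  ⊢ p2, p2⊥

Result: YES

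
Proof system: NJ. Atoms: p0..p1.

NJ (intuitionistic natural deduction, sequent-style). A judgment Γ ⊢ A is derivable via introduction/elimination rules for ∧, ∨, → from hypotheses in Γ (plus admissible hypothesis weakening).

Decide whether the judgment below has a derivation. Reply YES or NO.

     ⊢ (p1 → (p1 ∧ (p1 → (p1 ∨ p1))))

Proof tree:
[→I]  ⊢ (p1 → (p1 ∧ (p1 → (p1 ∨ p1))))
  [∧I] p1 ⊢ (p1 ∧ (p1 → (p1 ∨ p1)))
    [Ax] p1 ⊢ p1
    [→I]  ⊢ (p1 → (p1 ∨ p1))
      [∨I₂] p1 ⊢ (p1 ∨ p1)
        [Ax] p1 ⊢ p1

Result: YES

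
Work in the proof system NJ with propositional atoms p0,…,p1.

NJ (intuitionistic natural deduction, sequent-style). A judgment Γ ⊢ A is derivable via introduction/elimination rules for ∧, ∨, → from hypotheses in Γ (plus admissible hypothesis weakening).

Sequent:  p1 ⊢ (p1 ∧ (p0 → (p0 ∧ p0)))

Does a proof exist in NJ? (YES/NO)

Derivation trace:
[∧I] p1 ⊢ (p1 ∧ (p0 → (p0 ∧ p0)))
  [Ax] p1 ⊢ p1
  [→I]  ⊢ (p0 → (p0 ∧ p0))
    [∧I] p0 ⊢ (p0 ∧ p0)
      [Ax] p0 ⊢ p0
      [Ax] p0 ⊢ p0

Result: YES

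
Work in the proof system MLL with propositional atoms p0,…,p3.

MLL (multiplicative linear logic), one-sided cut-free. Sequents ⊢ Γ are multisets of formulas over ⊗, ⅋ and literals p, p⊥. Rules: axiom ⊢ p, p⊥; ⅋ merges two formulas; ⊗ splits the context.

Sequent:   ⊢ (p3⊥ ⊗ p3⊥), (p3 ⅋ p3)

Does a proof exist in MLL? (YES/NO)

Proof tree:
[⅋]  ⊢ (p3⊥ ⊗ p3⊥), (p3 ⅋ p3)
  [⊗]  ⊢ p3, p3, (p3⊥ ⊗ p3⊥)
    [Ax]  ⊢ p3, p3⊥
    [Ax]  ⊢ p3, p3⊥

Result: YES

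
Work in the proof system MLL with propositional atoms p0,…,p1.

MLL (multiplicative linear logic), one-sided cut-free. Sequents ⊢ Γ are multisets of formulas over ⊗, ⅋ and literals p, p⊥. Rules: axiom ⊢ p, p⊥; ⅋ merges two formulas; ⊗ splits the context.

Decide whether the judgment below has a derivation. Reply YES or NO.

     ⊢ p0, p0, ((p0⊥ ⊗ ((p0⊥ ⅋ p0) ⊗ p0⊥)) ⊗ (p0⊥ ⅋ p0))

Proof tree:
[⊗]  ⊢ p0, p0, ((p0⊥ ⊗ ((p0⊥ ⅋ p0) ⊗ p0⊥)) ⊗ (p0⊥ ⅋ p0))
  [⊗]  ⊢ p0, p0, (p0⊥ ⊗ ((p0⊥ ⅋ p0) ⊗ p0⊥))
    [Ax]  ⊢ p0, p0⊥
    [⊗]  ⊢ p0, ((p0⊥ ⅋ p0) ⊗ p0⊥)
      [⅋]  ⊢ (p0⊥ ⅋ p0)
        [Ax]  ⊢ p0, p0⊥
      [Ax]  ⊢ p0, p0⊥
  [⅋]  ⊢ (p0⊥ ⅋ p0)
    [Ax]  ⊢ p0, p0⊥

Result: YES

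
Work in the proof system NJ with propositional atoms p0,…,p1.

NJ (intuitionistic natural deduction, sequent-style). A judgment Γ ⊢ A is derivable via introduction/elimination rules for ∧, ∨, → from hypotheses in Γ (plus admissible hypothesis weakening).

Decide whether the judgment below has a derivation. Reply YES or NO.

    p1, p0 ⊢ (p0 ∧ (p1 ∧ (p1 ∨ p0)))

Proof tree:
[∧I] p1, p0 ⊢ (p0 ∧ (p1 ∧ (p1 ∨ p0)))
  [Ax] p0 ⊢ p0
  [∧I] p1 ⊢ (p1 ∧ (p1 ∨ p0))
    [Ax] p1 ⊢ p1
    [∨I₁] p1 ⊢ (p1 ∨ p0)
      [Ax] p1 ⊢ p1

Result: YES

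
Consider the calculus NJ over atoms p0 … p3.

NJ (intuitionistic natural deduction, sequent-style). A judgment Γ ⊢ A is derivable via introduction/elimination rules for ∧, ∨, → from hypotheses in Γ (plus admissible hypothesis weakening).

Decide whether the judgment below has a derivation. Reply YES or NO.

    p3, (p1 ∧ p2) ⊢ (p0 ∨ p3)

Derivation trace:
[Wk] p3, (p1 ∧ p2) ⊢ (p0 ∨ p3)
  [∨I₂] p3 ⊢ (p0 ∨ p3)
    [Ax] p3 ⊢ p3

Result: YES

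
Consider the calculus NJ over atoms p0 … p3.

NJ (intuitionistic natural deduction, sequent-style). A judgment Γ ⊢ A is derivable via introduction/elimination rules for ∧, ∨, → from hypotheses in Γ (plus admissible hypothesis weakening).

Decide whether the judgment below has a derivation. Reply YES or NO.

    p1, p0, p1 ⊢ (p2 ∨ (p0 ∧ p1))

Derivation (root first):
[Wk] p1, p0, p1 ⊢ (p2 ∨ (p0 ∧ p1))
  [∨I₂] p1, p0 ⊢ (p2 ∨ (p0 ∧ p1))
    [∧I] p1, p0 ⊢ (p0 ∧ p1)
      [Ax] p0 ⊢ p0
      [Ax] p1 ⊢ p1

Result: YES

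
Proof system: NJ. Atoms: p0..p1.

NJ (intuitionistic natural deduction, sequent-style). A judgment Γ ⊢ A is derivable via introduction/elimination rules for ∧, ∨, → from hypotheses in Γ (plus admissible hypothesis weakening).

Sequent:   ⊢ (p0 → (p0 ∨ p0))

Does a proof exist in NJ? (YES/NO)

Proof tree:
[→I]  ⊢ (p0 → (p0 ∨ p0))
  [∨I₁] p0 ⊢ (p0 ∨ p0)
    [Ax] p0 ⊢ p0

Result: YES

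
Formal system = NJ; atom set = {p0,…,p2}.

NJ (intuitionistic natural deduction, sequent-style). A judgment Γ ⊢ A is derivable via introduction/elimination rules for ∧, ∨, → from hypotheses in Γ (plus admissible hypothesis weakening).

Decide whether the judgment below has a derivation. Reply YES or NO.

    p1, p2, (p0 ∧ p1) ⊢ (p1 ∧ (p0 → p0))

Proof tree:
[Wk] p1, p2, (p0 ∧ p1) ⊢ (p1 ∧ (p0 → p0))
  [Wk] p1, p2 ⊢ (p1 ∧ (p0 → p0))
    [∧I] p1 ⊢ (p1 ∧ (p0 → p0))
      [Ax] p1 ⊢ p1
      [→I]  ⊢ (p0 → p0)
        [Ax] p0 ⊢ p0

Result: YES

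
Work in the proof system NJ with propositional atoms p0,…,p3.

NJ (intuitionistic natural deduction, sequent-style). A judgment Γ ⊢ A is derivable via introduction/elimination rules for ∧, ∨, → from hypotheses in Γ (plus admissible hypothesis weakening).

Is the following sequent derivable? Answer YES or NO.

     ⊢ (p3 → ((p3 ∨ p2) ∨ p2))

Proof tree:
[→I]  ⊢ (p3 → ((p3 ∨ p2) ∨ p2))
  [∨I₁] p3 ⊢ ((p3 ∨ p2) ∨ p2)
    [∨I₁] p3 ⊢ (p3 ∨ p2)
      [Ax] p3 ⊢ p3

Result: YES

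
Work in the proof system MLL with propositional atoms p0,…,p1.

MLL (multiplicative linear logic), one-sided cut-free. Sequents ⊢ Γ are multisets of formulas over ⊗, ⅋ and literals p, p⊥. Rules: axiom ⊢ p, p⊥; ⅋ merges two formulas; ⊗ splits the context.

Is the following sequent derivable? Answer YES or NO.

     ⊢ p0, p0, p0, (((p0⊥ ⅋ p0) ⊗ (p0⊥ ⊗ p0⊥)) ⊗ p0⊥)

Proof tree:
[⊗]  ⊢ p0, p0, p0, (((p0⊥ ⅋ p0) ⊗ (p0⊥ ⊗ p0⊥)) ⊗ p0⊥)
  [⊗]  ⊢ p0, p0, ((p0⊥ ⅋ p0) ⊗ (p0⊥ ⊗ p0⊥))
    [⅋]  ⊢ (p0⊥ ⅋ p0)
      [Ax]  ⊢ p0, p0⊥
    [⊗]  ⊢ p0, p0, (p0⊥ ⊗ p0⊥)
      [Ax]  ⊢ p0, p0⊥
      [Ax]  ⊢ p0, p0⊥
  [Ax]  ⊢ p0, p0⊥

Result: YES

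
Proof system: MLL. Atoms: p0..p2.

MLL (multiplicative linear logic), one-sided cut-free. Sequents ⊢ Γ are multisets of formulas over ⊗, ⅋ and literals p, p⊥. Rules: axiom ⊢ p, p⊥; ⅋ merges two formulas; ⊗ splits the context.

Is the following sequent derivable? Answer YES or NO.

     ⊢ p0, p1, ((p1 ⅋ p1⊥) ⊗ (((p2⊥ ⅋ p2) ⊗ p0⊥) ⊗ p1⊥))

Derivation (root first):
[⊗]  ⊢ p0, p1, ((p1 ⅋ p1⊥) ⊗ (((p2⊥ ⅋ p2) ⊗ p0⊥) ⊗ p1⊥))
  [⅋]  ⊢ (p1 ⅋ p1⊥)
    [Ax]  ⊢ p1, p1⊥
  [⊗]  ⊢ p0, p1, (((p2⊥ ⅋ p2) ⊗ p0⊥) ⊗ p1⊥)
    [⊗]  ⊢ p0, ((p2⊥ ⅋ p2) ⊗ p0⊥)
      [⅋]  ⊢ (p2⊥ ⅋ p2)
        [Ax]  ⊢ p2, p2⊥
      [Ax]  ⊢ p0, p0⊥
    [Ax]  ⊢ p1, p1⊥

Result: YES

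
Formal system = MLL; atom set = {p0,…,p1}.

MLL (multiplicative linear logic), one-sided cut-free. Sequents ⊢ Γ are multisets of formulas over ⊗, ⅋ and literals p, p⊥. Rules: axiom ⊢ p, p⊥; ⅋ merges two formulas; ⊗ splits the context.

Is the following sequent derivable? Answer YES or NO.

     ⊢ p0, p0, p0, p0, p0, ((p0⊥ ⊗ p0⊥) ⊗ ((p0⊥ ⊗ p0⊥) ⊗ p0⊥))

Proof tree:
[⊗]  ⊢ p0, p0, p0, p0, p0, ((p0⊥ ⊗ p0⊥) ⊗ ((p0⊥ ⊗ p0⊥) ⊗ p0⊥))
  [⊗]  ⊢ p0, p0, (p0⊥ ⊗ p0⊥)
    [Ax]  ⊢ p0, p0⊥
    [Ax]  ⊢ p0, p0⊥
  [⊗]  ⊢ p0, p0, p0, ((p0⊥ ⊗ p0⊥) ⊗ p0⊥)
    [⊗]  ⊢ p0, p0, (p0⊥ ⊗ p0⊥)
      [Ax]  ⊢ p0, p0⊥
      [Ax]  ⊢ p0, p0⊥
    [Ax]  ⊢ p0, p0⊥

Result: YES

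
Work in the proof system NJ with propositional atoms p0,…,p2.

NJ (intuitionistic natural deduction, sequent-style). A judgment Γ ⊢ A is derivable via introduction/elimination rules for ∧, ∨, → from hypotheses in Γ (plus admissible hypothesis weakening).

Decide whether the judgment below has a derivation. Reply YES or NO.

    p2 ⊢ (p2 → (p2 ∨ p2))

Derivation (root first):
[Wk] p2 ⊢ (p2 → (p2 ∨ p2))
  [→I]  ⊢ (p2 → (p2 ∨ p2))
    [∨I₁] p2 ⊢ (p2 ∨ p2)
      [Ax] p2 ⊢ p2

Result: YES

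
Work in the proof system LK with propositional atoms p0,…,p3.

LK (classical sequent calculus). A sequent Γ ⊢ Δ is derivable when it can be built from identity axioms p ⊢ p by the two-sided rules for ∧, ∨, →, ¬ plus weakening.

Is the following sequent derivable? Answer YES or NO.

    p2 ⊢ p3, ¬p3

Derivation trace:
[WL] p2 ⊢ p3, ¬p3
  [¬R]  ⊢ p3, ¬p3
    [Ax] p3 ⊢ p3

Result: YES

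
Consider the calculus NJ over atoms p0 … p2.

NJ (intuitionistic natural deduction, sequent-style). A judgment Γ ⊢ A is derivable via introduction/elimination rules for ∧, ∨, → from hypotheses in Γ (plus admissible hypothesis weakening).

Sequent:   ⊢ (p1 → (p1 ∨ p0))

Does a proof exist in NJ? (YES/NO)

Proof tree:
[→I]  ⊢ (p1 → (p1 ∨ p0))
  [∨I₁] p1 ⊢ (p1 ∨ p0)
    [Ax] p1 ⊢ p1

Result: YES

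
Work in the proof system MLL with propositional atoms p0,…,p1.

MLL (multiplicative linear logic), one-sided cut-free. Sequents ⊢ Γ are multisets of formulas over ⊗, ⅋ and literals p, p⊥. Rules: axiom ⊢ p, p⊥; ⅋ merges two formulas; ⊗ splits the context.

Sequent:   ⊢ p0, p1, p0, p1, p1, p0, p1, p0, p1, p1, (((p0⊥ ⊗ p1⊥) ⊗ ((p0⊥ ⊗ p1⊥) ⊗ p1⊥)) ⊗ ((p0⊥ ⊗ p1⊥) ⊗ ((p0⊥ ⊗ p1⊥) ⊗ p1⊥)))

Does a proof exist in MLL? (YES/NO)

Derivation trace:
[⊗]  ⊢ p0, p1, p0, p1, p1, p0, p1, p0, p1, p1, (((p0⊥ ⊗ p1⊥) ⊗ ((p0⊥ ⊗ p1⊥) ⊗ p1⊥)) ⊗ ((p0⊥ ⊗ p1⊥) ⊗ ((p0⊥ ⊗ p1⊥) ⊗ p1⊥)))
  [⊗]  ⊢ p0, p1, p0, p1, p1, ((p0⊥ ⊗ p1⊥) ⊗ ((p0⊥ ⊗ p1⊥) ⊗ p1⊥))
    [⊗]  ⊢ p0, p1, (p0⊥ ⊗ p1⊥)
      [Ax]  ⊢ p0, p0⊥
      [Ax]  ⊢ p1, p1⊥
    [⊗]  ⊢ p0, p1, p1, ((p0⊥ ⊗ p1⊥) ⊗ p1⊥)
      [⊗]  ⊢ p0, p1, (p0⊥ ⊗ p1⊥)
        [Ax]  ⊢ p0, p0⊥
        [Ax]  ⊢ p1, p1⊥
      [Ax]  ⊢ p1, p1⊥
  [⊗]  ⊢ p0, p1, p0, p1, p1, ((p0⊥ ⊗ p1⊥) ⊗ ((p0⊥ ⊗ p1⊥) ⊗ p1⊥))
    [⊗]  ⊢ p0, p1, (p0⊥ ⊗ p1⊥)
      [Ax]  ⊢ p0, p0⊥
      [Ax]  ⊢ p1, p1⊥
    [⊗]  ⊢ p0, p1, p1, ((p0⊥ ⊗ p1⊥) ⊗ p1⊥)
      [⊗]  ⊢ p0, p1, (p0⊥ ⊗ p1⊥)
        [Ax]  ⊢ p0, p0⊥
        [Ax]  ⊢ p1, p1⊥
      [Ax]  ⊢ p1, p1⊥

Result: YES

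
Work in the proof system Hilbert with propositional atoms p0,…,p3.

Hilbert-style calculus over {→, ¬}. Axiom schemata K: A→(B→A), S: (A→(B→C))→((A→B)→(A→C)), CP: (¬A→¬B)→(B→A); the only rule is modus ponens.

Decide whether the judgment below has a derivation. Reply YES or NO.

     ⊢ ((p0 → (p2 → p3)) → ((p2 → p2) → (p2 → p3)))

Enumerate valuations to refute Γ ⊢ Δ:
  v=0000: Γ:[] Δ:[((p0 → (p2 → p3)) → ((p2 → p2) → (p2 → p3)))=T] refutes=False
  v=0001: Γ:[] Δ:[((p0 → (p2 → p3)) → ((p2 → p2) → (p2 → p3)))=T] refutes=False
  v=0010: Γ:[] Δ:[((p0 → (p2 → p3)) → ((p2 → p2) → (p2 → p3)))=F] refutes=True  ← countermodel

Result: NO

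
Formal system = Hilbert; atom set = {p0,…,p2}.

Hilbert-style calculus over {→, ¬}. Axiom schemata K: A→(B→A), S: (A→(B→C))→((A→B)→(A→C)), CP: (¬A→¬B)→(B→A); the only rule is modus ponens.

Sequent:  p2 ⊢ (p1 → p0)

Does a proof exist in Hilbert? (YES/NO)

Search for a countermodel by truth-table:
  v=000: Γ:[p2=F] Δ:[(p1 → p0)=T] refutes=False
  v=001: Γ:[p2=T] Δ:[(p1 → p0)=T] refutes=False
  v=010: Γ:[p2=F] Δ:[(p1 → p0)=F] refutes=False
  v=011: Γ:[p2=T] Δ:[(p1 → p0)=F] refutes=True  ← countermodel

Result: NO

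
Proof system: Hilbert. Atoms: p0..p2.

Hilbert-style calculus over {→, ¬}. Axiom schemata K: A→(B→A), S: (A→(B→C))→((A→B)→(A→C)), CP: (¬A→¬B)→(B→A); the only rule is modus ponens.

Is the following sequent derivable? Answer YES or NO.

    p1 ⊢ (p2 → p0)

Enumerate valuations to refute Γ ⊢ Δ:
  v=000: Γ:[p1=F] Δ:[(p2 → p0)=T] refutes=False
  v=001: Γ:[p1=F] Δ:[(p2 → p0)=F] refutes=False
  v=010: Γ:[p1=T] Δ:[(p2 → p0)=T] refutes=False
  v=011: Γ:[p1=T] Δ:[(p2 → p0)=F] refutes=True  ← countermodel

Result: NO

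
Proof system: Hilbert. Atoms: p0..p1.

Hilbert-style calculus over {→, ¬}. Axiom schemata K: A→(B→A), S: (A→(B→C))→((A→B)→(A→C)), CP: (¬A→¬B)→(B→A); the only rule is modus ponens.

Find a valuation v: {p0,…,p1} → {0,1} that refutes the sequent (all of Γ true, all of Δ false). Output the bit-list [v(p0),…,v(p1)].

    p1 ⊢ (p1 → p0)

Search for a countermodel by truth-table:
  v=00: Γ:[p1=F] Δ:[(p1 → p0)=T] refutes=False
  v=01: Γ:[p1=T] Δ:[(p1 → p0)=F] refutes=True  ← countermodel

Result: [0, 1]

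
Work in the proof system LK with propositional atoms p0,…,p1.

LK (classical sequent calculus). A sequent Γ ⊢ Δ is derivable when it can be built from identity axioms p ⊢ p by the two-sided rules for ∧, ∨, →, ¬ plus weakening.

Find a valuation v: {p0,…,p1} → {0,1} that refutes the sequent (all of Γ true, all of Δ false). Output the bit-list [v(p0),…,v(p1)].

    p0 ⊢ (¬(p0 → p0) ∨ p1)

Enumerate valuations to refute Γ ⊢ Δ:
  v=00: Γ:[p0=F] Δ:[(¬(p0 → p0) ∨ p1)=F] refutes=False
  v=01: Γ:[p0=F] Δ:[(¬(p0 → p0) ∨ p1)=T] refutes=False
  v=10: Γ:[p0=T] Δ:[(¬(p0 → p0) ∨ p1)=F] refutes=True  ← countermodel

Result: [1, 0]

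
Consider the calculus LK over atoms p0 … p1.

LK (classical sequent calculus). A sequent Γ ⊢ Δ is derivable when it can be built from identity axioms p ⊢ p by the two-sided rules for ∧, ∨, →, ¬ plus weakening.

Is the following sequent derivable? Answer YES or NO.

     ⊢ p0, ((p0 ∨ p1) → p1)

Derivation trace:
[→R]  ⊢ p0, ((p0 ∨ p1) → p1)
  [∨L] (p0 ∨ p1) ⊢ p1, p0
    [Ax] p0 ⊢ p0
    [Ax] p1 ⊢ p1

Result: YES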